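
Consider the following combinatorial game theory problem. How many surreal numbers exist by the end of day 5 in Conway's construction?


Day 0: {|} = 0 is born. Count = 1.
Day n: the number of surreal numbers born by day n is 2^(n+1) - 1.
By day 0: 2^1 - 1 = 1
By day 1: 2^2 - 1 = 3
By day 2: 2^3 - 1 = 7
By day 3: 2^4 - 1 = 15
By day 4: 2^5 - 1 = 31
By day 5: 2^6 - 1 = 63
By day 5: 63 surreal numbers.

63


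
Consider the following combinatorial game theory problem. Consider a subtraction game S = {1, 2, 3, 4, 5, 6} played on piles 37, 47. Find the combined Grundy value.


Subtraction set: {1, 2, 3, 4, 5, 6}
For this subtraction set, G(n) = n mod 7 (period = max + 1 = 7).
Pile 1 (size 37): G(37) = 37 mod 7 = 2
Pile 2 (size 47): G(47) = 47 mod 7 = 5
Total Grundy value = XOR of all: 2 XOR 5 = 7

7


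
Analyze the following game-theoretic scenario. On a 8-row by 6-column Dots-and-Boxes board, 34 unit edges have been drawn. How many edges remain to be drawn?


Grid: 8 x 6 boxes, i.e. 9 rows and 7 columns of dots.
Horizontal edges: (rows + 1) * cols = 9 * 6 = 54
Vertical edges: rows * (cols + 1) = 8 * 7 = 56
Total edges: 54 + 56 = 110
Edges drawn: 34
Remaining: 110 - 34 = 76

76


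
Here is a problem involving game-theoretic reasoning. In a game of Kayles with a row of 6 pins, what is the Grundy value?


Kayles: a move removes 1 or 2 adjacent pins from a contiguous row.
Removing pins from a row of k leaves two independent rows (a, b) with a + b = k - 1 (one pin) or a + b = k - 2 (two pins); an end removal gives a = 0.
By Sprague-Grundy, G(k) = mex{ G(a) XOR G(b) } over all these splits. G(0) = 0.
G(1): splits (0,0):0^0=0 -> mex({0}) = 1
G(2): splits (0,1):0^1=1 (0,0):0^0=0 -> mex({0, 1}) = 2
G(3): splits (0,2):0^2=2 (1,1):1^1=0 (0,1):0^1=1 -> mex({0, 1, 2}) = 3
G(4): splits (0,3):0^3=3 (1,2):1^2=3 (0,2):0^2=2 (1,1):1^1=0 -> mex({0, 2, 3}) = 1
G(5): splits (0,4):0^1=1 (1,3):1^3=2 (2,2):2^2=0 (0,3):0^3=3 (1,2):1^2=3 -> mex({0, 1, 2, 3}) = 4
G(6) = mex({0, 1, 2, 4}) = 3
Therefore G(6) = 3.

3


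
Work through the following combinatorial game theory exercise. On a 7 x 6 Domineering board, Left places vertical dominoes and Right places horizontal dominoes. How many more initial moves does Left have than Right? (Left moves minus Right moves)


Board is 7 x 6 (rows x cols).
Left (vertical) placements: (rows-1) * cols = 6 * 6 = 36
Right (horizontal) placements: rows * (cols-1) = 7 * 5 = 35
Advantage = Left - Right = 36 - 35 = 1

1


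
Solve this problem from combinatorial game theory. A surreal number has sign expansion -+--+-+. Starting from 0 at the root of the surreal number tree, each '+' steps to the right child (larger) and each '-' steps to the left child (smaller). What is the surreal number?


Sign expansion: -+--+-+
Rule: track bounds (lo, hi), initially (-inf, +inf). On '+', the current value becomes lo and we move to the simplest number in (value, hi): value + 1 if hi = +inf, otherwise the midpoint (value + hi)/2. On '-', the current value becomes hi and we move to value - 1 if lo = -inf, otherwise the midpoint (lo + value)/2.
Start at 0.
Step 1: sign = -, move left. Bounds: (-inf, 0). Value = -1
Step 2: sign = +, move right. Bounds: (-1, 0). Value = -1/2
Step 3: sign = -, move left. Bounds: (-1, -1/2). Value = -3/4
Step 4: sign = -, move left. Bounds: (-1, -3/4). Value = -7/8
Step 5: sign = +, move right. Bounds: (-7/8, -3/4). Value = -13/16
Step 6: sign = -, move left. Bounds: (-7/8, -13/16). Value = -27/32
Step 7: sign = +, move right. Bounds: (-27/32, -13/16). Value = -53/64
The surreal number with sign expansion -+--+-+ is -53/64.

-53/64


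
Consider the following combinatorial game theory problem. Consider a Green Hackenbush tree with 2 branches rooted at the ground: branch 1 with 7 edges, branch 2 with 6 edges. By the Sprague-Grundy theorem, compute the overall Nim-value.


The tree has 2 branches from the ground vertex.
In Green Hackenbush, the Nim-value of a simple path of length k is k.
Branch 1: length 7, Nim-value = 7
Branch 2: length 6, Nim-value = 6
Total Nim-value = XOR of all branch values:
0 XOR 7 = 7
7 XOR 6 = 1
Nim-value of the tree = 1

1


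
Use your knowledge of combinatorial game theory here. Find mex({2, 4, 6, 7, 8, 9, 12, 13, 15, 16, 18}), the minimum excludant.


Set = {2, 4, 6, 7, 8, 9, 12, 13, 15, 16, 18}
0 is NOT in the set. This is the mex.
mex = 0

0


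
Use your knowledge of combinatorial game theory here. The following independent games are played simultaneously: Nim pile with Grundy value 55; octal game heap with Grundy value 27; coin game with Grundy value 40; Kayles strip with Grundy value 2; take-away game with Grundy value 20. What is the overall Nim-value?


By the Sprague-Grundy theorem, the Grundy value of a sum of games is the XOR of individual Grundy values.
Nim pile: Grundy value = 55. Running XOR: 0 XOR 55 = 55
octal game heap: Grundy value = 27. Running XOR: 55 XOR 27 = 44
coin game: Grundy value = 40. Running XOR: 44 XOR 40 = 4
Kayles strip: Grundy value = 2. Running XOR: 4 XOR 2 = 6
take-away game: Grundy value = 20. Running XOR: 6 XOR 20 = 18
The combined Grundy value is 18.

18


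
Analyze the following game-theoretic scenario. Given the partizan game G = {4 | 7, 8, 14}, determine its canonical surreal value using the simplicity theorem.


Left options: {4}, max = 4
Right options: {7, 8, 14}, min = 7
All options are numbers and max(Left) < min(Right), so by the simplicity theorem the value is the simplest (earliest-born) number strictly between 4 and 7.
Integers 5 through 6 all lie strictly between 4 and 7.
Among integers, the simplest (lowest birthday = smallest |n|; 0 is born on day 0, +-n on day n) is 5.
No non-integer in the interval can be simpler: if x is a non-integer in the interval, then floor(x) or ceil(x) also lies in the interval (the interval contains an integer), and both are proper prefixes of x's sign expansion, i.e. born earlier. So the game value is 5.
Game value = 5

5


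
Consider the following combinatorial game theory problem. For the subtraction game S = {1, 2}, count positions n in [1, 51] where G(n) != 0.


Subtraction set S = {1, 2}, so G(n) = n mod 3.
G(n) = 0 when n is a multiple of 3.
Multiples of 3 in [1, 51]: 17
N-positions (nonzero Grundy) = 51 - 17 = 34

34


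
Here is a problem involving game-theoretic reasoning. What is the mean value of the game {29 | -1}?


Game = {29 | -1}, a switch {a | b} with numbers a > b.
Its thermograph has left wall a - t and right wall b + t, which meet at t = (a - b)/2, where both equal (a + b)/2. So the mast (mean value) is at (a + b)/2.
Mean = (29 + (-1))/2 = 28/2 = 14

14


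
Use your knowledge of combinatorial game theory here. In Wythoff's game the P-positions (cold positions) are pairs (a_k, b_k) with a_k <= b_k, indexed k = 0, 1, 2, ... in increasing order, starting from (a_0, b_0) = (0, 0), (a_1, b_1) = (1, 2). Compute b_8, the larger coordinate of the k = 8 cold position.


By Wythoff's theorem, a_k = floor(k * phi) and b_k = floor(k * phi^2) = a_k + k, where phi = (1 + sqrt(5))/2 is the golden ratio.
phi = (1 + sqrt(5))/2 = 1.618034
phi^2 = phi + 1 = 2.618034
k = 8
k * phi^2 = 8 * 2.618034 = 20.944272
b_8 = floor(k * phi^2) = 20 (check: a_8 + k = 12 + 8 = 20)

20


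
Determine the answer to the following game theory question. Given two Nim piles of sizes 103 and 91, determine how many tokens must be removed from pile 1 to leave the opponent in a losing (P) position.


Piles: 103 and 91
Current XOR: 103 XOR 91 = 60 (non-zero, so this is an N-position).
To make the XOR zero, we need to find a move that balances the piles.
For pile 1 (size 103): target = 103 XOR 60 = 91
We reduce pile 1 from 103 to 91.
Tokens removed: 103 - 91 = 12
Verification: 91 XOR 91 = 0

12


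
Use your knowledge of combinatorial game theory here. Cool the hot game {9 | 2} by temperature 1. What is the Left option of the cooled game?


Original game: {9 | 2} (a switch {a | b} with a > b).
Cooling by t (for t below the temperature (a - b)/2 = 7/2) taxes each move by t: {a | b} cooled by t is {a - t | b + t}.
Cooling amount: t = 1
Cooled Left option: 9 - 1 = 8
Cooled Right option: 2 + 1 = 3
Cooled game: {8 | 3}
Left option = 8

8


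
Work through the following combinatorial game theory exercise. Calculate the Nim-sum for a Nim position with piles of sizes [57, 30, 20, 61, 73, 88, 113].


We need the XOR (exclusive or) of all pile sizes.
After XOR-ing pile 1 (size 57): 0 XOR 57 = 57
After XOR-ing pile 2 (size 30): 57 XOR 30 = 39
After XOR-ing pile 3 (size 20): 39 XOR 20 = 51
After XOR-ing pile 4 (size 61): 51 XOR 61 = 14
After XOR-ing pile 5 (size 73): 14 XOR 73 = 71
After XOR-ing pile 6 (size 88): 71 XOR 88 = 31
After XOR-ing pile 7 (size 113): 31 XOR 113 = 110
The Nim-value of this position is 110.

110


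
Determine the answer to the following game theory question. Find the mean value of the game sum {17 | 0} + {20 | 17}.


G1 = {17 | 0}, G2 = {20 | 17}
Each is a switch {a | b} with numbers a > b; its mean value is (a + b)/2, and mean value is additive over game sums: m(G1 + G2) = m(G1) + m(G2).
Mean of G1 = (17 + (0))/2 = 17/2 = 17/2
Mean of G2 = (20 + (17))/2 = 37/2 = 37/2
Mean of G1 + G2 = 17/2 + 37/2 = 27

27


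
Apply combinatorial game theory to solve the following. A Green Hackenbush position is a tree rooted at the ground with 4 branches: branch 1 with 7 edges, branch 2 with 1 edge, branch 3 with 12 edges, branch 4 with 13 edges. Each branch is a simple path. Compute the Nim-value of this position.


The tree has 4 branches from the ground vertex.
In Green Hackenbush, the Nim-value of a simple path of length k is k.
Branch 1: length 7, Nim-value = 7
Branch 2: length 1, Nim-value = 1
Branch 3: length 12, Nim-value = 12
Branch 4: length 13, Nim-value = 13
Total Nim-value = XOR of all branch values:
0 XOR 7 = 7
7 XOR 1 = 6
6 XOR 12 = 10
10 XOR 13 = 7
Nim-value of the tree = 7

7


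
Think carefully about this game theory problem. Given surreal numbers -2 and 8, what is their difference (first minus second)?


x = -2, y = 8
x - y = -2 - 8 = -10

-10


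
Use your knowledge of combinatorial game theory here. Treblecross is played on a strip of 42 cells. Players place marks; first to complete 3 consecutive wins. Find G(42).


Treblecross: place X on empty cells; 3-in-a-row wins.
Playing within two cells of an existing X lets the opponent win at once, so sensible play treats the cells i-2..i+2 around each X as dead. The player left with no safe cell loses, so this is a normal-play take-away game on strips of safe cells.
Placing X at cell i (0-indexed) of a strip of k safe cells leaves independent strips of sizes max(0, i-2) and max(0, k-i-3). Hence G(k) = mex{ G(max(0,i-2)) XOR G(max(0,k-i-3)) : 0 <= i < k }, with G(0) = 0.
G(1): splits (0,0):0^0=0 -> mex({0}) = 1
G(2): splits (0,0):0^0=0 -> mex({0}) = 1
G(3): splits (0,0):0^0=0 -> mex({0}) = 1
G(4): splits (0,1):0^1=1 (0,0):0^0=0 -> mex({0, 1}) = 2
G(5): splits (0,2):0^1=1 (0,1):0^1=1 (0,0):0^0=0 -> mex({0, 1}) = 2
G(6) = mex({1}) = 0
G(7) = mex({0, 1, 2}) = 3
G(8) = mex({0, 1, 2}) = 3
G(9) = mex({0, 2}) = 1
G(10) = mex({0, 2, 3}) = 1
G(11) = mex({0, 3}) = 1
G(12) = mex({1, 3}) = 0
G(13) = mex({0, 1, 2, 3}) = 4
G(14) = mex({0, 1, 2}) = 3
G(15) = mex({0, 1, 2}) = 3
G(16) = mex({0, 1, 2, 4}) = 3
G(17) = mex({0, 1, 3, 4}) = 2
G(18) = mex({0, 1, 3, 4}) = 2
G(19) = mex({0, 1, 3, 5}) = 2
G(20) = mex({0, 1, 2, 3, 5}) = 4
G(21) = mex({0, 1, 2, 3, 5}) = 4
G(22) = mex({1, 2, 6}) = 0
G(23) = mex({0, 1, 2, 3, 4, 6}) = 5
G(24) = mex({0, 1, 2, 3, 4}) = 5
G(25) = mex({0, 1, 3, 4, 7}) = 2
G(26) = mex({0, 1, 3, 4, 5, 7}) = 2
G(27) = mex({0, 1, 3, 5}) = 2
G(28) = mex({0, 1, 2, 5}) = 3
G(29) = mex({0, 1, 2, 4, 5, 6}) = 3
G(30) = mex({1, 2, 4, 6}) = 0
G(31) = mex({0, 1, 2, 3, 4, 6}) = 5
G(32) = mex({1, 2, 3, 4, 7}) = 0
G(33) = mex({0, 3, 7}) = 1
G(34) = mex({0, 2, 3, 5, 7}) = 1
G(35) = mex({0, 2, 3, 5, 6}) = 1
G(36) = mex({0, 1, 2, 5, 6}) = 3
G(37) = mex({0, 1, 2, 4, 5, 6}) = 3
G(38) = mex({0, 1, 2, 4}) = 3
G(39) = mex({0, 1, 2, 3, 4, 7}) = 5
G(40) = mex({0, 1, 2, 3, 4, 5, 7}) = 6
G(41) = mex({0, 1, 2, 3, 5, 7}) = 4
G(42) = mex({0, 1, 2, 3, 5, 6, 7}) = 4
Therefore G(42) = 4.

4


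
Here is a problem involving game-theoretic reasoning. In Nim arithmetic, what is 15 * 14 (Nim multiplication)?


Nim multiplication is bilinear over XOR: (u XOR v) * w = (u*w) XOR (v*w).
So we split each operand into its bit components and XOR the pairwise Nim products.
15 = 1 + 2 + 4 + 8 (as XOR of powers of 2).
14 = 2 + 4 + 8 (as XOR of powers of 2).
Using the standard Nim-product table on single bits:
  2*2 = 3,   2*4 = 8,   2*8 = 12,
  4*4 = 6,   4*8 = 11,  8*8 = 13,
and  1*x = x (identity), k*l = l*k (commutative).
Pairwise Nim products:
  1 * 2 = 2
  1 * 4 = 4
  1 * 8 = 8
  2 * 2 = 3
  2 * 4 = 8
  2 * 8 = 12
  4 * 2 = 8
  4 * 4 = 6
  4 * 8 = 11
  8 * 2 = 12
  8 * 4 = 11
  8 * 8 = 13
XOR them: 2 XOR 4 XOR 8 XOR 3 XOR 8 XOR 12 XOR 8 XOR 6 XOR 11 XOR 12 XOR 11 XOR 13 = 6.
Result: 15 * 14 = 6 (in Nim).

6


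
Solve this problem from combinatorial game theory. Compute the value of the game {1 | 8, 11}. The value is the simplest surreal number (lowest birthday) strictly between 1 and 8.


Left options: {1}, max = 1
Right options: {8, 11}, min = 8
All options are numbers and max(Left) < min(Right), so by the simplicity theorem the value is the simplest (earliest-born) number strictly between 1 and 8.
Integers 2 through 7 all lie strictly between 1 and 8.
Among integers, the simplest (lowest birthday = smallest |n|; 0 is born on day 0, +-n on day n) is 2.
No non-integer in the interval can be simpler: if x is a non-integer in the interval, then floor(x) or ceil(x) also lies in the interval (the interval contains an integer), and both are proper prefixes of x's sign expansion, i.e. born earlier. So the game value is 2.
Game value = 2

2


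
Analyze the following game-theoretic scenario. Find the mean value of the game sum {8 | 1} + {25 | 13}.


G1 = {8 | 1}, G2 = {25 | 13}
Each is a switch {a | b} with numbers a > b; its mean value is (a + b)/2, and mean value is additive over game sums: m(G1 + G2) = m(G1) + m(G2).
Mean of G1 = (8 + (1))/2 = 9/2 = 9/2
Mean of G2 = (25 + (13))/2 = 38/2 = 19
Mean of G1 + G2 = 9/2 + 19 = 47/2

47/2


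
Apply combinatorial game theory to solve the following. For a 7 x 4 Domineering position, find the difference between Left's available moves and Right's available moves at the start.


Board is 7 x 4 (rows x cols).
Left (vertical) placements: (rows-1) * cols = 6 * 4 = 24
Right (horizontal) placements: rows * (cols-1) = 7 * 3 = 21
Advantage = Left - Right = 24 - 21 = 3

3


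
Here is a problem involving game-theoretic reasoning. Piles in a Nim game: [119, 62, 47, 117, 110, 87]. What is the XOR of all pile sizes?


We need the XOR (exclusive or) of all pile sizes.
After XOR-ing pile 1 (size 119): 0 XOR 119 = 119
After XOR-ing pile 2 (size 62): 119 XOR 62 = 73
After XOR-ing pile 3 (size 47): 73 XOR 47 = 102
After XOR-ing pile 4 (size 117): 102 XOR 117 = 19
After XOR-ing pile 5 (size 110): 19 XOR 110 = 125
After XOR-ing pile 6 (size 87): 125 XOR 87 = 42
The Nim-value of this position is 42.

42


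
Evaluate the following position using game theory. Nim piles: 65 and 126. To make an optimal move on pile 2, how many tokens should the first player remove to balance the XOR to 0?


Piles: 65 and 126
Current XOR: 65 XOR 126 = 63 (non-zero, so this is an N-position).
To make the XOR zero, we need to find a move that balances the piles.
For pile 2 (size 126): target = 126 XOR 63 = 65
We reduce pile 2 from 126 to 65.
Tokens removed: 126 - 65 = 61
Verification: 65 XOR 65 = 0

61


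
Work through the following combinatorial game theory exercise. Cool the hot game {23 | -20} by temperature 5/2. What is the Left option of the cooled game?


Original game: {23 | -20} (a switch {a | b} with a > b).
Cooling by t (for t below the temperature (a - b)/2 = 43/2) taxes each move by t: {a | b} cooled by t is {a - t | b + t}.
Cooling amount: t = 5/2
Cooled Left option: 23 - 5/2 = 41/2
Cooled Right option: -20 + 5/2 = -35/2
Cooled game: {41/2 | -35/2}
Left option = 41/2

41/2


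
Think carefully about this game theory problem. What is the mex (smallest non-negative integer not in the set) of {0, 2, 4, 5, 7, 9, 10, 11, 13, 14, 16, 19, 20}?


Set = {0, 2, 4, 5, 7, 9, 10, 11, 13, 14, 16, 19, 20}
0 is in the set.
1 is NOT in the set. This is the mex.
mex = 1

1


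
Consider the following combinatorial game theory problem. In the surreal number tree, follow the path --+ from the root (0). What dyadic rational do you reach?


Sign expansion: --+
Rule: track bounds (lo, hi), initially (-inf, +inf). On '+', the current value becomes lo and we move to the simplest number in (value, hi): value + 1 if hi = +inf, otherwise the midpoint (value + hi)/2. On '-', the current value becomes hi and we move to value - 1 if lo = -inf, otherwise the midpoint (lo + value)/2.
Start at 0.
Step 1: sign = -, move left. Bounds: (-inf, 0). Value = -1
Step 2: sign = -, move left. Bounds: (-inf, -1). Value = -2
Step 3: sign = +, move right. Bounds: (-2, -1). Value = -3/2
The surreal number with sign expansion --+ is -3/2.

-3/2


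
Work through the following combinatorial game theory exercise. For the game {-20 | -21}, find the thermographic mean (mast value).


Game = {-20 | -21}, a switch {a | b} with numbers a > b.
Its thermograph has left wall a - t and right wall b + t, which meet at t = (a - b)/2, where both equal (a + b)/2. So the mast (mean value) is at (a + b)/2.
Mean = (-20 + (-21))/2 = -41/2 = -41/2

-41/2


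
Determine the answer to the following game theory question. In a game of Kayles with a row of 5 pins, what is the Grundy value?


Kayles: a move removes 1 or 2 adjacent pins from a contiguous row.
Removing pins from a row of k leaves two independent rows (a, b) with a + b = k - 1 (one pin) or a + b = k - 2 (two pins); an end removal gives a = 0.
By Sprague-Grundy, G(k) = mex{ G(a) XOR G(b) } over all these splits. G(0) = 0.
G(1): splits (0,0):0^0=0 -> mex({0}) = 1
G(2): splits (0,1):0^1=1 (0,0):0^0=0 -> mex({0, 1}) = 2
G(3): splits (0,2):0^2=2 (1,1):1^1=0 (0,1):0^1=1 -> mex({0, 1, 2}) = 3
G(4): splits (0,3):0^3=3 (1,2):1^2=3 (0,2):0^2=2 (1,1):1^1=0 -> mex({0, 2, 3}) = 1
G(5): splits (0,4):0^1=1 (1,3):1^3=2 (2,2):2^2=0 (0,3):0^3=3 (1,2):1^2=3 -> mex({0, 1, 2, 3}) = 4
Therefore G(5) = 4.

4


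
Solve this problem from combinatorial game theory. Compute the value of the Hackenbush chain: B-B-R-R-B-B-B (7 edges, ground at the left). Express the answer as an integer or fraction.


Edges (from ground): B-B-R-R-B-B-B
By Berlekamp's sign-expansion rule, a Blue-Red Hackenbush stalk has the value of the surreal number whose sign sequence is the edge sequence with B -> + and R -> -.
Sign sequence: ++--+++
Trace the sign expansion in the surreal number tree, starting from 0:
Edge 1: B (sign +) -> bounds (0, +inf), value = 1
Edge 2: B (sign +) -> bounds (1, +inf), value = 2
Edge 3: R (sign -) -> bounds (1, 2), value = 3/2
Edge 4: R (sign -) -> bounds (1, 3/2), value = 5/4
Edge 5: B (sign +) -> bounds (5/4, 3/2), value = 11/8
Edge 6: B (sign +) -> bounds (11/8, 3/2), value = 23/16
Edge 7: B (sign +) -> bounds (23/16, 3/2), value = 47/32
Game value = 47/32

47/32


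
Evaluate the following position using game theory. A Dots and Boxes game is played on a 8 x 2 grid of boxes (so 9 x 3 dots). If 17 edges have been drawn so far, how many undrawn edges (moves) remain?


Grid: 8 x 2 boxes, i.e. 9 rows and 3 columns of dots.
Horizontal edges: (rows + 1) * cols = 9 * 2 = 18
Vertical edges: rows * (cols + 1) = 8 * 3 = 24
Total edges: 18 + 24 = 42
Edges drawn: 17
Remaining: 42 - 17 = 25

25


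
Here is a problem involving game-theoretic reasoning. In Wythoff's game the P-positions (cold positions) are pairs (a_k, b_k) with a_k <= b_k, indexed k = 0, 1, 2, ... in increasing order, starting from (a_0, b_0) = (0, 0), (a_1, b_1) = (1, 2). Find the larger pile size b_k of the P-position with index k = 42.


By Wythoff's theorem, a_k = floor(k * phi) and b_k = floor(k * phi^2) = a_k + k, where phi = (1 + sqrt(5))/2 is the golden ratio.
phi = (1 + sqrt(5))/2 = 1.618034
phi^2 = phi + 1 = 2.618034
k = 42
k * phi^2 = 42 * 2.618034 = 109.957428
b_42 = floor(k * phi^2) = 109 (check: a_42 + k = 67 + 42 = 109)

109


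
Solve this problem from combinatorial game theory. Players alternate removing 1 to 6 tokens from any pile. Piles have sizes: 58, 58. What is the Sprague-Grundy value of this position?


Subtraction set: {1, 2, 3, 4, 5, 6}
For this subtraction set, G(n) = n mod 7 (period = max + 1 = 7).
Pile 1 (size 58): G(58) = 58 mod 7 = 2
Pile 2 (size 58): G(58) = 58 mod 7 = 2
Total Grundy value = XOR of all: 2 XOR 2 = 0

0


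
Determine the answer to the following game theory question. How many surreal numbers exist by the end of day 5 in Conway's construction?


Day 0: {|} = 0 is born. Count = 1.
Day n: the number of surreal numbers born by day n is 2^(n+1) - 1.
By day 0: 2^1 - 1 = 1
By day 1: 2^2 - 1 = 3
By day 2: 2^3 - 1 = 7
By day 3: 2^4 - 1 = 15
By day 4: 2^5 - 1 = 31
By day 5: 2^6 - 1 = 63
By day 5: 63 surreal numbers.

63


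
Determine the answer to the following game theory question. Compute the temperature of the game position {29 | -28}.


The game is {29 | -28}, a switch {a | b} with numbers a > b.
Cooling {a | b} by t gives {a - t | b + t}, which stops being hot when a - t = b + t, i.e. at t = (a - b)/2. So the temperature of a switch is (a - b)/2.
Temperature = (Left option - Right option) / 2
= (29 - (-28)) / 2
= 57 / 2
= 57/2

57/2


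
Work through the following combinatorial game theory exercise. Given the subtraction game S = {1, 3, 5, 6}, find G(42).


The subtraction set is S = {1, 3, 5, 6}.
G(k) = mex{ G(k - s) : s in S, s <= k }. We compute iteratively: G(0) = 0.
G(1) = mex({0}) = 1
G(2) = mex({1}) = 0
G(3) = mex({0}) = 1
G(4) = mex({1}) = 0
G(5) = mex({0}) = 1
G(6) = mex({0, 1}) = 2
G(7) = mex({0, 1, 2}) = 3
G(8) = mex({0, 1, 3}) = 2
G(9) = mex({0, 1, 2}) = 3
G(10) = mex({0, 1, 3}) = 2
G(11) = mex({1, 2}) = 0
G(12) = mex({0, 2, 3}) = 1
G(13) = mex({1, 2, 3}) = 0
G(14) = mex({0, 2, 3}) = 1
G(15) = mex({1, 2, 3}) = 0
G(16) = mex({0, 2}) = 1
Observe that G(11)..G(16) = 0, 1, 0, 1, 0, 1 repeats G(0)..G(5) = 0, 1, 0, 1, 0, 1.
For k >= max(S) = 6, G(k) is determined by the previous 6 values G(k-6)..G(k-1); a window of 6 consecutive values has recurred shifted by 11, so by induction G(k + 11) = G(k) for all k >= 0: the sequence is periodic from the start with period 11.
One period: G(0..10) = 0, 1, 0, 1, 0, 1, 2, 3, 2, 3, 2.
42 mod 11 = 9, so G(42) = G(9) = 3.

3


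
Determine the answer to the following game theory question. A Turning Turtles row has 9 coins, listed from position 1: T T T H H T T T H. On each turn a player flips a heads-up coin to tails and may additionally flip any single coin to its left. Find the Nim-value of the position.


Coins: T T T H H T T T H
Key fact: a single head at position k behaves exactly like a Nim heap of size k (turning it to T and optionally flipping a coin at j < k corresponds to moving the heap from k to j, or to 0), and heads combine as a disjunctive sum (two heads at the same place would cancel, matching j XOR j = 0). So the Nim-value is the XOR of the 1-indexed positions of the heads.
Face-up positions (1-indexed): [4, 5, 9]
XOR 0 with 4: 0 XOR 4 = 4
XOR 4 with 5: 4 XOR 5 = 1
XOR 1 with 9: 1 XOR 9 = 8
Nim-value = 8

8


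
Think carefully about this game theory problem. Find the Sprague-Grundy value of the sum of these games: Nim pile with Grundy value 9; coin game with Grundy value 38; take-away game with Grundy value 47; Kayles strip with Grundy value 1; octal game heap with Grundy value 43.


By the Sprague-Grundy theorem, the Grundy value of a sum of games is the XOR of individual Grundy values.
Nim pile: Grundy value = 9. Running XOR: 0 XOR 9 = 9
coin game: Grundy value = 38. Running XOR: 9 XOR 38 = 47
take-away game: Grundy value = 47. Running XOR: 47 XOR 47 = 0
Kayles strip: Grundy value = 1. Running XOR: 0 XOR 1 = 1
octal game heap: Grundy value = 43. Running XOR: 1 XOR 43 = 42
The combined Grundy value is 42.

42


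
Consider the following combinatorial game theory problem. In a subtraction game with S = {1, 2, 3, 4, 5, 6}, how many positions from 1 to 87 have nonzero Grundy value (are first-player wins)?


Subtraction set S = {1, 2, 3, 4, 5, 6}, so G(n) = n mod 7.
G(n) = 0 when n is a multiple of 7.
Multiples of 7 in [1, 87]: 12
N-positions (nonzero Grundy) = 87 - 12 = 75

75


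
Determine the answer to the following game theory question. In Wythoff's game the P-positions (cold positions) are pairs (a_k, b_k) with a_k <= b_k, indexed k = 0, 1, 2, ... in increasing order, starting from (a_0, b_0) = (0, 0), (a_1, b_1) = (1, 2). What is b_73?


By Wythoff's theorem, a_k = floor(k * phi) and b_k = floor(k * phi^2) = a_k + k, where phi = (1 + sqrt(5))/2 is the golden ratio.
phi = (1 + sqrt(5))/2 = 1.618034
phi^2 = phi + 1 = 2.618034
k = 73
k * phi^2 = 73 * 2.618034 = 191.116481
b_73 = floor(k * phi^2) = 191 (check: a_73 + k = 118 + 73 = 191)

191


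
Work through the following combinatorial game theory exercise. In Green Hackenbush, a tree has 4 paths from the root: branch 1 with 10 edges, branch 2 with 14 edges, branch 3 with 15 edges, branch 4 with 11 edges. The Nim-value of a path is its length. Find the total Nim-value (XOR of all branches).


The tree has 4 branches from the ground vertex.
In Green Hackenbush, the Nim-value of a simple path of length k is k.
Branch 1: length 10, Nim-value = 10
Branch 2: length 14, Nim-value = 14
Branch 3: length 15, Nim-value = 15
Branch 4: length 11, Nim-value = 11
Total Nim-value = XOR of all branch values:
0 XOR 10 = 10
10 XOR 14 = 4
4 XOR 15 = 11
11 XOR 11 = 0
Nim-value of the tree = 0

0


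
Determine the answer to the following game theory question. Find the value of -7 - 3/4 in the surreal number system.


x = -7, y = 3/4
Converting to common denominator: 4
x = -28/4, y = 3/4
x - y = -7 - 3/4 = -31/4

-31/4


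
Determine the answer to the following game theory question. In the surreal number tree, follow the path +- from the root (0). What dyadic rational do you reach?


Sign expansion: +-
Rule: track bounds (lo, hi), initially (-inf, +inf). On '+', the current value becomes lo and we move to the simplest number in (value, hi): value + 1 if hi = +inf, otherwise the midpoint (value + hi)/2. On '-', the current value becomes hi and we move to value - 1 if lo = -inf, otherwise the midpoint (lo + value)/2.
Start at 0.
Step 1: sign = +, move right. Bounds: (0, +inf). Value = 1
Step 2: sign = -, move left. Bounds: (0, 1). Value = 1/2
The surreal number with sign expansion +- is 1/2.

1/2


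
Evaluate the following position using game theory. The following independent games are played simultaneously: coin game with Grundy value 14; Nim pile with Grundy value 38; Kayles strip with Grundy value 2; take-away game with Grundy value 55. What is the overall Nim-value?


By the Sprague-Grundy theorem, the Grundy value of a sum of games is the XOR of individual Grundy values.
coin game: Grundy value = 14. Running XOR: 0 XOR 14 = 14
Nim pile: Grundy value = 38. Running XOR: 14 XOR 38 = 40
Kayles strip: Grundy value = 2. Running XOR: 40 XOR 2 = 42
take-away game: Grundy value = 55. Running XOR: 42 XOR 55 = 29
The combined Grundy value is 29.

29


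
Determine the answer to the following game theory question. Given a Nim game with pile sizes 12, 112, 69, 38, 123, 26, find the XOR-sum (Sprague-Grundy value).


We need the XOR (exclusive or) of all pile sizes.
After XOR-ing pile 1 (size 12): 0 XOR 12 = 12
After XOR-ing pile 2 (size 112): 12 XOR 112 = 124
After XOR-ing pile 3 (size 69): 124 XOR 69 = 57
After XOR-ing pile 4 (size 38): 57 XOR 38 = 31
After XOR-ing pile 5 (size 123): 31 XOR 123 = 100
After XOR-ing pile 6 (size 26): 100 XOR 26 = 126
The Nim-value of this position is 126.

126


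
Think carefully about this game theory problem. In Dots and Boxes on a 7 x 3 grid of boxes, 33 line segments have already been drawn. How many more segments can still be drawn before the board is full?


Grid: 7 x 3 boxes, i.e. 8 rows and 4 columns of dots.
Horizontal edges: (rows + 1) * cols = 8 * 3 = 24
Vertical edges: rows * (cols + 1) = 7 * 4 = 28
Total edges: 24 + 28 = 52
Edges drawn: 33
Remaining: 52 - 33 = 19

19


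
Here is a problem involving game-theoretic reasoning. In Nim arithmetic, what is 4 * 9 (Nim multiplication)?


Nim multiplication is bilinear over XOR: (u XOR v) * w = (u*w) XOR (v*w).
So we split each operand into its bit components and XOR the pairwise Nim products.
4 = 4 (as XOR of powers of 2).
9 = 1 + 8 (as XOR of powers of 2).
Using the standard Nim-product table on single bits:
  2*2 = 3,   2*4 = 8,   2*8 = 12,
  4*4 = 6,   4*8 = 11,  8*8 = 13,
and  1*x = x (identity), k*l = l*k (commutative).
Pairwise Nim products:
  4 * 1 = 4
  4 * 8 = 11
XOR them: 4 XOR 11 = 15.
Result: 4 * 9 = 15 (in Nim).

15


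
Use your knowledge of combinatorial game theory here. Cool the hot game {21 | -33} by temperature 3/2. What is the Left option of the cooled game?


Original game: {21 | -33} (a switch {a | b} with a > b).
Cooling by t (for t below the temperature (a - b)/2 = 27) taxes each move by t: {a | b} cooled by t is {a - t | b + t}.
Cooling amount: t = 3/2
Cooled Left option: 21 - 3/2 = 39/2
Cooled Right option: -33 + 3/2 = -63/2
Cooled game: {39/2 | -63/2}
Left option = 39/2

39/2


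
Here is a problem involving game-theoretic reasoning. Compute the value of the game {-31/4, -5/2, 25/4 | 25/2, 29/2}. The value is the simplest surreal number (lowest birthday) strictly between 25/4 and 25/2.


Left options: {-31/4, -5/2, 25/4}, max = 25/4
Right options: {25/2, 29/2}, min = 25/2
All options are numbers and max(Left) < min(Right), so by the simplicity theorem the value is the simplest (earliest-born) number strictly between 25/4 and 25/2.
Integers 7 through 12 all lie strictly between 25/4 and 25/2.
Among integers, the simplest (lowest birthday = smallest |n|; 0 is born on day 0, +-n on day n) is 7.
No non-integer in the interval can be simpler: if x is a non-integer in the interval, then floor(x) or ceil(x) also lies in the interval (the interval contains an integer), and both are proper prefixes of x's sign expansion, i.e. born earlier. So the game value is 7.
Game value = 7

7


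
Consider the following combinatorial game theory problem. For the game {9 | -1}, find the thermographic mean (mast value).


Game = {9 | -1}, a switch {a | b} with numbers a > b.
Its thermograph has left wall a - t and right wall b + t, which meet at t = (a - b)/2, where both equal (a + b)/2. So the mast (mean value) is at (a + b)/2.
Mean = (9 + (-1))/2 = 8/2 = 4

4


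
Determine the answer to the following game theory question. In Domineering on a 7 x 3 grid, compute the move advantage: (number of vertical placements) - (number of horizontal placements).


Board is 7 x 3 (rows x cols).
Left (vertical) placements: (rows-1) * cols = 6 * 3 = 18
Right (horizontal) placements: rows * (cols-1) = 7 * 2 = 14
Advantage = Left - Right = 18 - 14 = 4

4


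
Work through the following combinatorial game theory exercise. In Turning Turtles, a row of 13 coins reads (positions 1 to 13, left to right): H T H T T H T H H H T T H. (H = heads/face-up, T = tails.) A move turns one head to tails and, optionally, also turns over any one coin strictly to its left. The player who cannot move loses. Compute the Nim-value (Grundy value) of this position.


Coins: H T H T T H T H H H T T H
Key fact: a single head at position k behaves exactly like a Nim heap of size k (turning it to T and optionally flipping a coin at j < k corresponds to moving the heap from k to j, or to 0), and heads combine as a disjunctive sum (two heads at the same place would cancel, matching j XOR j = 0). So the Nim-value is the XOR of the 1-indexed positions of the heads.
Face-up positions (1-indexed): [1, 3, 6, 8, 9, 10, 13]
XOR 0 with 1: 0 XOR 1 = 1
XOR 1 with 3: 1 XOR 3 = 2
XOR 2 with 6: 2 XOR 6 = 4
XOR 4 with 8: 4 XOR 8 = 12
XOR 12 with 9: 12 XOR 9 = 5
XOR 5 with 10: 5 XOR 10 = 15
XOR 15 with 13: 15 XOR 13 = 2
Nim-value = 2

2


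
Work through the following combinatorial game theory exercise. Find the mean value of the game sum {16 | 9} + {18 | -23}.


G1 = {16 | 9}, G2 = {18 | -23}
Each is a switch {a | b} with numbers a > b; its mean value is (a + b)/2, and mean value is additive over game sums: m(G1 + G2) = m(G1) + m(G2).
Mean of G1 = (16 + (9))/2 = 25/2 = 25/2
Mean of G2 = (18 + (-23))/2 = -5/2 = -5/2
Mean of G1 + G2 = 25/2 + -5/2 = 10

10


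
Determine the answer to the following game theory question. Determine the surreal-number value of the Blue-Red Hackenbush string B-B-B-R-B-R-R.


Edges (from ground): B-B-B-R-B-R-R
By Berlekamp's sign-expansion rule, a Blue-Red Hackenbush stalk has the value of the surreal number whose sign sequence is the edge sequence with B -> + and R -> -.
Sign sequence: +++-+--
Trace the sign expansion in the surreal number tree, starting from 0:
Edge 1: B (sign +) -> bounds (0, +inf), value = 1
Edge 2: B (sign +) -> bounds (1, +inf), value = 2
Edge 3: B (sign +) -> bounds (2, +inf), value = 3
Edge 4: R (sign -) -> bounds (2, 3), value = 5/2
Edge 5: B (sign +) -> bounds (5/2, 3), value = 11/4
Edge 6: R (sign -) -> bounds (5/2, 11/4), value = 21/8
Edge 7: R (sign -) -> bounds (5/2, 21/8), value = 41/16
Game value = 41/16

41/16


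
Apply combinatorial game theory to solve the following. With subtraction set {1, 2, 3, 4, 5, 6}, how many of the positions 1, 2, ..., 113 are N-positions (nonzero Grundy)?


Subtraction set S = {1, 2, 3, 4, 5, 6}, so G(n) = n mod 7.
G(n) = 0 when n is a multiple of 7.
Multiples of 7 in [1, 113]: 16
N-positions (nonzero Grundy) = 113 - 16 = 97

97


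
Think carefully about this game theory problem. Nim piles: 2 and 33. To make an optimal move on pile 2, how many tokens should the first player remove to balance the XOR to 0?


Piles: 2 and 33
Current XOR: 2 XOR 33 = 35 (non-zero, so this is an N-position).
To make the XOR zero, we need to find a move that balances the piles.
For pile 2 (size 33): target = 33 XOR 35 = 2
We reduce pile 2 from 33 to 2.
Tokens removed: 33 - 2 = 31
Verification: 2 XOR 2 = 0

31


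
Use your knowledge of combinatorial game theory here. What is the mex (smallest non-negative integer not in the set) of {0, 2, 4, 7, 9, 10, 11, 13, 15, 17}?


Set = {0, 2, 4, 7, 9, 10, 11, 13, 15, 17}
0 is in the set.
1 is NOT in the set. This is the mex.
mex = 1

1


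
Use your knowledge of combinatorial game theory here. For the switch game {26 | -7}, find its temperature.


The game is {26 | -7}, a switch {a | b} with numbers a > b.
Cooling {a | b} by t gives {a - t | b + t}, which stops being hot when a - t = b + t, i.e. at t = (a - b)/2. So the temperature of a switch is (a - b)/2.
Temperature = (Left option - Right option) / 2
= (26 - (-7)) / 2
= 33 / 2
= 33/2

33/2


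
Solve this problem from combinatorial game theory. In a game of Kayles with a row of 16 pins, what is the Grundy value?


Kayles: a move removes 1 or 2 adjacent pins from a contiguous row.
Removing pins from a row of k leaves two independent rows (a, b) with a + b = k - 1 (one pin) or a + b = k - 2 (two pins); an end removal gives a = 0.
By Sprague-Grundy, G(k) = mex{ G(a) XOR G(b) } over all these splits. G(0) = 0.
G(1): splits (0,0):0^0=0 -> mex({0}) = 1
G(2): splits (0,1):0^1=1 (0,0):0^0=0 -> mex({0, 1}) = 2
G(3): splits (0,2):0^2=2 (1,1):1^1=0 (0,1):0^1=1 -> mex({0, 1, 2}) = 3
G(4): splits (0,3):0^3=3 (1,2):1^2=3 (0,2):0^2=2 (1,1):1^1=0 -> mex({0, 2, 3}) = 1
G(5): splits (0,4):0^1=1 (1,3):1^3=2 (2,2):2^2=0 (0,3):0^3=3 (1,2):1^2=3 -> mex({0, 1, 2, 3}) = 4
G(6) = mex({0, 1, 2, 4}) = 3
G(7) = mex({0, 1, 3, 4, 5}) = 2
G(8) = mex({0, 2, 3, 5, 6}) = 1
G(9) = mex({0, 1, 2, 3, 6, 7}) = 4
G(10) = mex({0, 1, 3, 4, 5, 7}) = 2
G(11) = mex({0, 1, 2, 3, 4, 5}) = 6
G(12) = mex({0, 1, 2, 3, 5, 6, 7}) = 4
G(13) = mex({0, 2, 3, 4, 6, 7}) = 1
G(14) = mex({0, 1, 4, 5, 6, 7}) = 2
G(15) = mex({0, 1, 2, 3, 4, 5, 6}) = 7
G(16) = mex({0, 2, 3, 5, 6, 7}) = 1
Therefore G(16) = 1.

1


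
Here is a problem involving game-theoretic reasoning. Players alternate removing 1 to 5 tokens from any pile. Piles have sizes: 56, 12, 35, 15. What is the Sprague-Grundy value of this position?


Subtraction set: {1, 2, 3, 4, 5}
For this subtraction set, G(n) = n mod 6 (period = max + 1 = 6).
Pile 1 (size 56): G(56) = 56 mod 6 = 2
Pile 2 (size 12): G(12) = 12 mod 6 = 0
Pile 3 (size 35): G(35) = 35 mod 6 = 5
Pile 4 (size 15): G(15) = 15 mod 6 = 3
Total Grundy value = XOR of all: 2 XOR 0 XOR 5 XOR 3 = 4

4


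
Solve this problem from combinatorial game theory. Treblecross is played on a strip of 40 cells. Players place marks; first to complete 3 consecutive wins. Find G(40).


Treblecross: place X on empty cells; 3-in-a-row wins.
Playing within two cells of an existing X lets the opponent win at once, so sensible play treats the cells i-2..i+2 around each X as dead. The player left with no safe cell loses, so this is a normal-play take-away game on strips of safe cells.
Placing X at cell i (0-indexed) of a strip of k safe cells leaves independent strips of sizes max(0, i-2) and max(0, k-i-3). Hence G(k) = mex{ G(max(0,i-2)) XOR G(max(0,k-i-3)) : 0 <= i < k }, with G(0) = 0.
G(1): splits (0,0):0^0=0 -> mex({0}) = 1
G(2): splits (0,0):0^0=0 -> mex({0}) = 1
G(3): splits (0,0):0^0=0 -> mex({0}) = 1
G(4): splits (0,1):0^1=1 (0,0):0^0=0 -> mex({0, 1}) = 2
G(5): splits (0,2):0^1=1 (0,1):0^1=1 (0,0):0^0=0 -> mex({0, 1}) = 2
G(6) = mex({1}) = 0
G(7) = mex({0, 1, 2}) = 3
G(8) = mex({0, 1, 2}) = 3
G(9) = mex({0, 2}) = 1
G(10) = mex({0, 2, 3}) = 1
G(11) = mex({0, 3}) = 1
G(12) = mex({1, 3}) = 0
G(13) = mex({0, 1, 2, 3}) = 4
G(14) = mex({0, 1, 2}) = 3
G(15) = mex({0, 1, 2}) = 3
G(16) = mex({0, 1, 2, 4}) = 3
G(17) = mex({0, 1, 3, 4}) = 2
G(18) = mex({0, 1, 3, 4}) = 2
G(19) = mex({0, 1, 3, 5}) = 2
G(20) = mex({0, 1, 2, 3, 5}) = 4
G(21) = mex({0, 1, 2, 3, 5}) = 4
G(22) = mex({1, 2, 6}) = 0
G(23) = mex({0, 1, 2, 3, 4, 6}) = 5
G(24) = mex({0, 1, 2, 3, 4}) = 5
G(25) = mex({0, 1, 3, 4, 7}) = 2
G(26) = mex({0, 1, 3, 4, 5, 7}) = 2
G(27) = mex({0, 1, 3, 5}) = 2
G(28) = mex({0, 1, 2, 5}) = 3
G(29) = mex({0, 1, 2, 4, 5, 6}) = 3
G(30) = mex({1, 2, 4, 6}) = 0
G(31) = mex({0, 1, 2, 3, 4, 6}) = 5
G(32) = mex({1, 2, 3, 4, 7}) = 0
G(33) = mex({0, 3, 7}) = 1
G(34) = mex({0, 2, 3, 5, 7}) = 1
G(35) = mex({0, 2, 3, 5, 6}) = 1
G(36) = mex({0, 1, 2, 5, 6}) = 3
G(37) = mex({0, 1, 2, 4, 5, 6}) = 3
G(38) = mex({0, 1, 2, 4}) = 3
G(39) = mex({0, 1, 2, 3, 4, 7}) = 5
G(40) = mex({0, 1, 2, 3, 4, 5, 7}) = 6
Therefore G(40) = 6.

6


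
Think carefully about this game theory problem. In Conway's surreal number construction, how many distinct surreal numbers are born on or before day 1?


Day 0: {|} = 0 is born. Count = 1.
Day n: the number of surreal numbers born by day n is 2^(n+1) - 1.
By day 0: 2^1 - 1 = 1
By day 1: 2^2 - 1 = 3
By day 1: 3 surreal numbers.

3


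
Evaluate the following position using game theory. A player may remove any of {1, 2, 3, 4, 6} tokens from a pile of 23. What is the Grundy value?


The subtraction set is S = {1, 2, 3, 4, 6}.
G(k) = mex{ G(k - s) : s in S, s <= k }. We compute iteratively: G(0) = 0.
G(1) = mex({0}) = 1
G(2) = mex({0, 1}) = 2
G(3) = mex({0, 1, 2}) = 3
G(4) = mex({0, 1, 2, 3}) = 4
G(5) = mex({1, 2, 3, 4}) = 0
G(6) = mex({0, 2, 3, 4}) = 1
G(7) = mex({0, 1, 3, 4}) = 2
G(8) = mex({0, 1, 2, 4}) = 3
G(9) = mex({0, 1, 2, 3}) = 4
G(10) = mex({1, 2, 3, 4}) = 0
Observe that G(5)..G(10) = 0, 1, 2, 3, 4, 0 repeats G(0)..G(5) = 0, 1, 2, 3, 4, 0.
For k >= max(S) = 6, G(k) is determined by the previous 6 values G(k-6)..G(k-1); a window of 6 consecutive values has recurred shifted by 5, so by induction G(k + 5) = G(k) for all k >= 0: the sequence is periodic from the start with period 5.
One period: G(0..4) = 0, 1, 2, 3, 4.
23 mod 5 = 3, so G(23) = G(3) = 3.

3


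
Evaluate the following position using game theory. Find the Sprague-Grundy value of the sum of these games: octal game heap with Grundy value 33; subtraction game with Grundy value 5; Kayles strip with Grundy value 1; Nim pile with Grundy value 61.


By the Sprague-Grundy theorem, the Grundy value of a sum of games is the XOR of individual Grundy values.
octal game heap: Grundy value = 33. Running XOR: 0 XOR 33 = 33
subtraction game: Grundy value = 5. Running XOR: 33 XOR 5 = 36
Kayles strip: Grundy value = 1. Running XOR: 36 XOR 1 = 37
Nim pile: Grundy value = 61. Running XOR: 37 XOR 61 = 24
The combined Grundy value is 24.

24
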